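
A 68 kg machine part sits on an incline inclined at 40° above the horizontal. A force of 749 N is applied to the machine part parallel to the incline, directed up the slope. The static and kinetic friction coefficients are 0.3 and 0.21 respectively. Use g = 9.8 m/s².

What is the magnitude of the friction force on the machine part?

Perpendicular to the surface, N = m g cos θ = 68·9.8·cos 40° = 510.5 N.
For equilibrium along the incline the friction force must supply f = m g sin θ − P = 428.4 − 749 = -320.6 N (positive meaning up-slope).
The static-friction ceiling is μ_s N = 0.3 × 510.5 = 153.1 N.
Since |-320.6| > 153.1 N, static friction cannot hold it; the machine part slides up the incline and kinetic friction applies: f = μ_k N = 0.21 × 510.5 = 107 N.

f ≈ 107 N (down the incline)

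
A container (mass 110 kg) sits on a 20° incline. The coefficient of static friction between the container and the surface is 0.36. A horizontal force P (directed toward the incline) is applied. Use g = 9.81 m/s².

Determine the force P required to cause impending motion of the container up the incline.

P ≈ 899 N

At impending motion up the slope, friction acts down-slope at its limit: f = μ_s N.
Perpendicular to the incline: N = m g cos θ + P sin θ.
Along the incline: P cos θ = m g sin θ + μ_s N = m g sin θ + μ_s (m g cos θ + P sin θ).
Solving, P (cos θ − μ_s sin θ) = m g (sin θ + μ_s cos θ), so P = 110×9.81×(sin 20° + 0.36 cos 20°)/(cos 20° − 0.36 sin 20°) = 1080×0.6803/0.8166 = 899 N.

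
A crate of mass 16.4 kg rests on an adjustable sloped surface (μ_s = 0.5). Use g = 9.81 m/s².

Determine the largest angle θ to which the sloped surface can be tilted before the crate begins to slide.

At the slip threshold, m g sin θ = μ_s · m g cos θ, so tan θ = μ_s.
θ_max = arctan(0.5) = 26.6°.

θ_max ≈ 26.6°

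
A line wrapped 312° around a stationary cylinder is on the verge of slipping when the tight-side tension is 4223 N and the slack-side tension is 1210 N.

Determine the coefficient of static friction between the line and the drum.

T₂/T₁ = e^{μβ} → μ = ln(T₂/T₁)/β.
β = 312° = 5.445 rad.
μ = ln(4223/1210)/5.445 = ln(3.49)/5.445 = 0.23.

μ ≈ 0.23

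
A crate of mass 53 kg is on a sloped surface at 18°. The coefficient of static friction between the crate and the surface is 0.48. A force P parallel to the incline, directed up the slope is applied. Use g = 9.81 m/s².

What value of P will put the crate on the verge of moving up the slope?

P ≈ 398 N

At impending motion up the slope, friction acts down-slope at its limit: f = μ_s N.
P is parallel to the surface, so N = m g cos θ = 494 N.
Along the incline: P = m g sin θ + μ_s N = 161 + 0.48×494 = 398 N.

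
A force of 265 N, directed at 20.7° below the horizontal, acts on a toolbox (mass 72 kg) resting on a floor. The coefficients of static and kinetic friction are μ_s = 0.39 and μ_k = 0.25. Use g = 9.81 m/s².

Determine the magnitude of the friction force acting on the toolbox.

f ≈ 248 N

Vertical equilibrium gives N = m g + P sin α = 800 N.
For equilibrium, f = P cos α = 265×cos 20.7° = 247.9 N.
The static-friction limit is μ_s N = 312 N.
Since 247.9 N does not exceed the limit, the toolbox stays at rest and f = 248 N.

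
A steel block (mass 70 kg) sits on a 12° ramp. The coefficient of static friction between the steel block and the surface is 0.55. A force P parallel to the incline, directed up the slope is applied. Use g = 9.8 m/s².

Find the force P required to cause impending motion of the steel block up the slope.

At impending motion up the slope, friction acts down-slope at its limit: f = μ_s N.
P is parallel to the surface, so N = m g cos θ = 671 N.
Along the incline: P = m g sin θ + μ_s N = 143 + 0.55×671 = 512 N.

P ≈ 512 N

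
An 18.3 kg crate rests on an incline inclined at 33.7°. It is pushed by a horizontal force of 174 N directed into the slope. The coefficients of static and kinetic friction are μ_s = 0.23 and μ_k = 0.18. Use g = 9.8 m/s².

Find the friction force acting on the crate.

The horizontal push has a component P sin θ into the surface, so N = m g cos θ + P sin θ = 149.2 + 96.54 = 245.7 N.
Parallel to the incline: P cos θ − m g sin θ = 144.8 − 99.51 = 45.25 N; the friction needed to balance this is 45.25 N acting down the slope.
Maximum static friction: μ_s N = 0.23 × 245.7 = 56.52 N.
Since 45.25 N is within the 56.52 N limit, the crate stays put and friction is exactly 45.3 N.

f ≈ 45.3 N (down the incline)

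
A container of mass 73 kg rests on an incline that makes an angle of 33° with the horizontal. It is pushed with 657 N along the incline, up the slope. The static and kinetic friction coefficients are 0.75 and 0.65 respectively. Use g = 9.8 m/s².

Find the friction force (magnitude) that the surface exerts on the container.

f ≈ 267 N (down the incline)

Perpendicular to the surface, N = m g cos θ = 73·9.8·cos 33° = 600 N.
For equilibrium along the incline the friction force must supply f = m g sin θ − P = 389.6 − 657 = -267.4 N (positive meaning up-slope).
Static friction can supply at most μ_s N = 450 N.
Since |-267.4| ≤ 450 N, no slip — friction simply equals what equilibrium demands.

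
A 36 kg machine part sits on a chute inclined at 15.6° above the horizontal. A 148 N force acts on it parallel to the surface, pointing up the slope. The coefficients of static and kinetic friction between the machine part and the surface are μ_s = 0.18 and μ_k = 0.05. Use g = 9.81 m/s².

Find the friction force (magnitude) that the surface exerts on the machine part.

Perpendicular to the surface, N = m g cos θ = 36·9.81·cos 15.6° = 340.2 N.
The friction needed for equilibrium is m g sin θ − P = 94.97 − 148 = -53.03 N, measured positive up-slope.
The static-friction ceiling is μ_s N = 0.18 × 340.2 = 61.23 N.
Since |-53.03| ≤ 61.23 N, no slip — friction simply equals what equilibrium demands.

f ≈ 53 N (down the incline)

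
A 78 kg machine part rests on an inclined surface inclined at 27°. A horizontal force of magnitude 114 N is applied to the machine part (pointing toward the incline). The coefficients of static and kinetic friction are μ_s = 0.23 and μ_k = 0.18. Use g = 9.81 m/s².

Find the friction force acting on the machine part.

f ≈ 132 N (up the incline)

Resolve perpendicular to the incline: N = m g cos θ + P sin θ = 78×9.81×cos 27° + 114×sin 27° = 733.5 N.
Along the incline, the net driving force (taking up-slope positive) is P cos θ − m g sin θ = 101.6 − 347.4 = -245.8 N, so equilibrium requires friction f = 245.8 N (up-slope).
The limit of static friction is μ_s N = 168.7 N.
|f_req| = 245.8 > 168.7 N → the machine part slides down the incline; f = μ_k N = 0.18 × 733.5 = 132 N.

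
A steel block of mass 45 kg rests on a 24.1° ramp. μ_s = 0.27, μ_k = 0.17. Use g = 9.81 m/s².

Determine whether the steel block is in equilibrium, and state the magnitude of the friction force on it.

f ≈ 68.5 N

N = m g cos θ = 403 N.
Down-slope weight component: m g sin θ = 180 N.
μ_s N = 109 N.
180 > 109 N, so it slides; kinetic friction f = μ_k N = 0.17×403 = 68.5 N.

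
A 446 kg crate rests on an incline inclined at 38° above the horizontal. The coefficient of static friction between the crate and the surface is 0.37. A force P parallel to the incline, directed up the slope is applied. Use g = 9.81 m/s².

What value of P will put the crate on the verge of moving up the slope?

P ≈ 3970 N

At impending motion up the slope, friction acts down-slope at its limit: f = μ_s N.
P is parallel to the surface, so N = m g cos θ = 3450 N.
Along the incline: P = m g sin θ + μ_s N = 2690 + 0.37×3450 = 3970 N.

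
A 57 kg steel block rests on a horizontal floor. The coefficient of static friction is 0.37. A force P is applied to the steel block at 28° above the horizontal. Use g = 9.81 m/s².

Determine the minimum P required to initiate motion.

N = m g − P sin α (the pull lifts the steel block).
At impending slip, P cos α = μ_s N = μ_s (m g − P sin α).
Solving: P (cos α + μ_s sin α) = μ_s m g → P = 0.37×559/(cos 28° + 0.37 sin 28°) = 207/1.057 = 196 N.

P ≈ 196 N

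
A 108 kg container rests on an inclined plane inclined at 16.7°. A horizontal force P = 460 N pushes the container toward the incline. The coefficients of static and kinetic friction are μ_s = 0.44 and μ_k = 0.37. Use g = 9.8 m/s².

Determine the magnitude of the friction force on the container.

f ≈ 136 N (down the incline)

The horizontal push has a component P sin θ into the surface, so N = m g cos θ + P sin θ = 1014 + 132.2 = 1146 N.
Along the incline, the net driving force (taking up-slope positive) is P cos θ − m g sin θ = 440.6 − 304.1 = 136.5 N, so equilibrium requires friction f = -136.5 N (down-slope).
Maximum static friction: μ_s N = 0.44 × 1146 = 504.2 N.
|f_req| = 136.5 ≤ 504.2 N → the container is in equilibrium; friction equals the required value.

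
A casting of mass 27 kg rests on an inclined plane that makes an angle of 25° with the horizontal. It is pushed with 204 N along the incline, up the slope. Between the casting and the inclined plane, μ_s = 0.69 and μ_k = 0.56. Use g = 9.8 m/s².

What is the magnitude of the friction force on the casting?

Perpendicular to the surface, N = m g cos θ = 27·9.8·cos 25° = 239.8 N.
The friction needed for equilibrium is m g sin θ − P = 111.8 − 204 = -92.18 N, measured positive up-slope.
Static friction can supply at most μ_s N = 165.5 N.
Since |-92.18| ≤ 165.5 N, the casting remains in static equilibrium and friction takes exactly the required value.

f ≈ 92.2 N (down the incline)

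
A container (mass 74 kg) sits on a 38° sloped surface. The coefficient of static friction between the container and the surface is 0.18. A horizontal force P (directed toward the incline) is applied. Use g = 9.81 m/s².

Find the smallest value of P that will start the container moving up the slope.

At impending motion up the slope, friction acts down-slope at its limit: f = μ_s N.
Perpendicular to the incline: N = m g cos θ + P sin θ.
Along the incline: P cos θ = m g sin θ + μ_s N = m g sin θ + μ_s (m g cos θ + P sin θ).
Solving, P (cos θ − μ_s sin θ) = m g (sin θ + μ_s cos θ), so P = 74×9.81×(sin 38° + 0.18 cos 38°)/(cos 38° − 0.18 sin 38°) = 726×0.7575/0.6772 = 812 N.

P ≈ 812 N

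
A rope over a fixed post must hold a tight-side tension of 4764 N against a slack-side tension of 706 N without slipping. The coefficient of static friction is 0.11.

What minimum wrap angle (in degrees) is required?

β_min ≈ 994°

T₂/T₁ = e^{μβ} → β = ln(T₂/T₁)/μ.
β = ln(4764/706)/0.11 = 1.909/0.11 = 17.36 rad.
In degrees: β = 17.36 × 180/π = 994°.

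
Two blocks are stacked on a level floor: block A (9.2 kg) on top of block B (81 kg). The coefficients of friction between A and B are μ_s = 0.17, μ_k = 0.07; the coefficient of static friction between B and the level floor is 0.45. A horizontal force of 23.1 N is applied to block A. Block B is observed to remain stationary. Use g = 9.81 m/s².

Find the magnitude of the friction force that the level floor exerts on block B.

The normal force B exerts on A is simply A's weight, N₁ = 90.25 N.
Maximum static friction on A from B: μ_s N₁ = 0.17×90.25 = 15.34 N.
P = 23.1 N exceeds that limit, so A slips over B and the interface friction becomes kinetic: f₁ = μ_k N₁ = 0.07×90.25 = 6.32 N.
B experiences an equal 6.32 N forward from A (third law). B is in equilibrium, so the floor supplies f₂ = 6.32 N of static friction (limit μ_s(m_A+m_B)g = 398.2 N, not exceeded).

f ≈ 6.32 N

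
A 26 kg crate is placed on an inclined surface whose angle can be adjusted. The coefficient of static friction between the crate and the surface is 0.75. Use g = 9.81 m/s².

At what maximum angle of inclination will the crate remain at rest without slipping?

At the slip threshold, m g sin θ = μ_s · m g cos θ, so tan θ = μ_s.
θ_max = arctan(0.75) = 36.9°.

θ_max ≈ 36.9°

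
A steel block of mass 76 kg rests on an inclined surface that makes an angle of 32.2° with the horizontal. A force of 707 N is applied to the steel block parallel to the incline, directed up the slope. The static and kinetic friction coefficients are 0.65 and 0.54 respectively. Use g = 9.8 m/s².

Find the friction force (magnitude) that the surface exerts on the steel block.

f ≈ 310 N (down the incline)

The normal reaction is N = m g cos θ = 630.2 N.
For equilibrium along the incline the friction force must supply f = m g sin θ − P = 396.9 − 707 = -310.1 N (positive meaning up-slope).
Static friction can supply at most μ_s N = 409.7 N.
Since |-310.1| ≤ 409.7 N, the steel block remains in static equilibrium and friction takes exactly the required value.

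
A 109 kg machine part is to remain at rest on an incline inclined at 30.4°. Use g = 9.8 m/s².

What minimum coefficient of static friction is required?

At the slip threshold m g sin θ = μ_s m g cos θ, so μ_s,min = tan θ.
μ_s,min = tan 30.4° = 0.587.

μ_s,min ≈ 0.587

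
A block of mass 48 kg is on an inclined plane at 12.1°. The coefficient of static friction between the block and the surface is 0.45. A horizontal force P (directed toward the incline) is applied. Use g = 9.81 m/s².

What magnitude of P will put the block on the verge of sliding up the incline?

At impending motion up the slope, friction acts down-slope at its limit: f = μ_s N.
Perpendicular to the incline: N = m g cos θ + P sin θ.
Along the incline: P cos θ = m g sin θ + μ_s N = m g sin θ + μ_s (m g cos θ + P sin θ).
Solving, P (cos θ − μ_s sin θ) = m g (sin θ + μ_s cos θ), so P = 48×9.81×(sin 12.1° + 0.45 cos 12.1°)/(cos 12.1° − 0.45 sin 12.1°) = 471×0.6496/0.8835 = 346 N.

P ≈ 346 N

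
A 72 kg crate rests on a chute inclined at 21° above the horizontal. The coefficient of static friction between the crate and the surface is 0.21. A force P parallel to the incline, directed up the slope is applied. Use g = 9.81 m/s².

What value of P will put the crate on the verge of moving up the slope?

At impending motion up the slope, friction acts down-slope at its limit: f = μ_s N.
P is parallel to the surface, so N = m g cos θ = 659 N.
Along the incline: P = m g sin θ + μ_s N = 253 + 0.21×659 = 392 N.

P ≈ 392 N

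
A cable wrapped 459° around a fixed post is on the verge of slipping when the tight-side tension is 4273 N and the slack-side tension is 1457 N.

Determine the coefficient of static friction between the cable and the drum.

μ ≈ 0.134

T₂/T₁ = e^{μβ} → μ = ln(T₂/T₁)/β.
β = 459° = 8.011 rad.
μ = ln(4273/1457)/8.011 = ln(2.933)/8.011 = 0.134.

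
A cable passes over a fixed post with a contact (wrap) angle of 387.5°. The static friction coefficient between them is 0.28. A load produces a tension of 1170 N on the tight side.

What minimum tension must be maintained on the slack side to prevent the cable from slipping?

Capstan equation at impending slip: T_tight/T_slack = e^{μβ}.
β = 387.5° = 6.763 rad; e^{μβ} = e^{0.28×6.763} = 6.644.
T_slack = T_tight / e^{μβ} = 1170 / 6.644 = 176 N.

T_min ≈ 176 N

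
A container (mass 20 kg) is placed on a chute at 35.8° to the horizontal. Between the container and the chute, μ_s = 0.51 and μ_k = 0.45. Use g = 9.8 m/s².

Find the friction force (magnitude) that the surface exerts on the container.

f ≈ 71.5 N (up the incline)

Normal force: N = m g cos θ = 20 × 9.8 × cos 35.8° = 159 N.
For equilibrium along the incline, friction must balance the weight component: f = m g sin θ = 114.7 N up the slope.
The static-friction ceiling is μ_s N = 0.51 × 159 = 81.07 N.
|114.7| exceeds 81.07 N, so the container slips down-slope; friction is kinetic, f = μ_k N = 0.45×159 = 71.5 N.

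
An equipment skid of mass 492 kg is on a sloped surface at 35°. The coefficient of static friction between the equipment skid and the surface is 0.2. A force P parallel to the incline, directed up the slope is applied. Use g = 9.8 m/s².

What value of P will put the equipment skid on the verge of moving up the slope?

At impending motion up the slope, friction acts down-slope at its limit: f = μ_s N.
P is parallel to the surface, so N = m g cos θ = 3950 N.
Along the incline: P = m g sin θ + μ_s N = 2770 + 0.2×3950 = 3560 N.

P ≈ 3560 N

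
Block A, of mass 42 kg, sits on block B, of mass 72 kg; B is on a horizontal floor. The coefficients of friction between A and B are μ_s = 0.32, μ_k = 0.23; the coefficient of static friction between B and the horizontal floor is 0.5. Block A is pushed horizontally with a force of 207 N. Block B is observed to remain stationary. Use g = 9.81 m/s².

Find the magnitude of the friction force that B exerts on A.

The normal force B exerts on A is simply A's weight, N₁ = 412 N.
Maximum static friction on A from B: μ_s N₁ = 0.32×412 = 131.8 N.
Since P = 207 N > 131.8 N, A slides on B; the A–B friction is kinetic: f₁ = μ_k N₁ = 0.23×412 = 94.8 N.
By Newton's third law B feels 94.8 N forward from A. With B stationary, the floor's static friction on B balances it: f₂ = 94.8 N (well within μ_s(m_A+m_B)g = 559.2 N).

f ≈ 94.8 N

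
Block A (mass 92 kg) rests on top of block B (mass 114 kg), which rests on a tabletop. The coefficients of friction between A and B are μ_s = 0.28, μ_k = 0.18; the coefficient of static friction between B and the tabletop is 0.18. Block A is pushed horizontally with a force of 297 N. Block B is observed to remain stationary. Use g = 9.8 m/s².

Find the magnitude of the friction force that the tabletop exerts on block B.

The normal force B exerts on A is simply A's weight, N₁ = 901.6 N.
Maximum static friction on A from B: μ_s N₁ = 0.28×901.6 = 252.4 N.
Since P = 297 N > 252.4 N, A slides on B; the A–B friction is kinetic: f₁ = μ_k N₁ = 0.18×901.6 = 162 N.
By Newton's third law B feels 162 N forward from A. With B stationary, the floor's static friction on B balances it: f₂ = 162 N (well within μ_s(m_A+m_B)g = 363.4 N).

f ≈ 162 N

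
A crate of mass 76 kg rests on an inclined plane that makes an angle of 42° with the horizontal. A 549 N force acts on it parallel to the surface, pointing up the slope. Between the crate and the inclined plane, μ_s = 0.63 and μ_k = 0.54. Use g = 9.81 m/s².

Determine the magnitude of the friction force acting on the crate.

f ≈ 50.1 N (down the incline)

The normal reaction is N = m g cos θ = 554.1 N.
The friction needed for equilibrium is m g sin θ − P = 498.9 − 549 = -50.12 N, measured positive up-slope.
The static-friction ceiling is μ_s N = 0.63 × 554.1 = 349.1 N.
Since |-50.12| ≤ 349.1 N, static friction is sufficient; f equals the required value, not μ_s N.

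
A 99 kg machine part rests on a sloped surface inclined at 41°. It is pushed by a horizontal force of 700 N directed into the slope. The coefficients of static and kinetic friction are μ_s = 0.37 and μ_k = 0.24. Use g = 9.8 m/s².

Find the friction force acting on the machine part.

Resolve perpendicular to the incline: N = m g cos θ + P sin θ = 99×9.8×cos 41° + 700×sin 41° = 1191 N.
Along the incline, the net driving force (taking up-slope positive) is P cos θ − m g sin θ = 528.3 − 636.5 = -108.2 N, so equilibrium requires friction f = 108.2 N (up-slope).
The limit of static friction is μ_s N = 440.8 N.
|f_req| = 108.2 ≤ 440.8 N → the machine part is in equilibrium; friction equals the required value.

f ≈ 108 N (up the incline)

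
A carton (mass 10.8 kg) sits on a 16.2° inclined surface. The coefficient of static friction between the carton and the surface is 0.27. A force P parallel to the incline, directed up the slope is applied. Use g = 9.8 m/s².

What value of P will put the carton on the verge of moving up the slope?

P ≈ 57 N

At impending motion up the slope, friction acts down-slope at its limit: f = μ_s N.
P is parallel to the surface, so N = m g cos θ = 102 N.
Along the incline: P = m g sin θ + μ_s N = 29.5 + 0.27×102 = 57 N.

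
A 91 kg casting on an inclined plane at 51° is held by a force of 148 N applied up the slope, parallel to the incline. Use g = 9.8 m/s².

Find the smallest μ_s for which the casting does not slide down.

N = m g cos θ = 561.2 N.
Friction must make up the shortfall along the incline: f = m g sin θ − P = 693.1 − 148 = 545.1 N.
At the threshold f = μ_s N, so μ_s,min = 545.1/561.2 = 0.971.

μ_s,min ≈ 0.971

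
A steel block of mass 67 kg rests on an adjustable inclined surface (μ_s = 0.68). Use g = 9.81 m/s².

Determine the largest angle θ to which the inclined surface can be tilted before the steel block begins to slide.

θ_max ≈ 34.2°

At the slip threshold, m g sin θ = μ_s · m g cos θ, so tan θ = μ_s.
θ_max = arctan(0.68) = 34.2°.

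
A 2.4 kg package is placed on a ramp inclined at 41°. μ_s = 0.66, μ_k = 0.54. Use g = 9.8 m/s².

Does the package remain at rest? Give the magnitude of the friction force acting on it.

f ≈ 9.59 N

N = m g cos θ = 17.8 N.
Down-slope weight component: m g sin θ = 15.4 N.
μ_s N = 11.7 N.
15.4 > 11.7 N, so it slides; kinetic friction f = μ_k N = 0.54×17.8 = 9.59 N.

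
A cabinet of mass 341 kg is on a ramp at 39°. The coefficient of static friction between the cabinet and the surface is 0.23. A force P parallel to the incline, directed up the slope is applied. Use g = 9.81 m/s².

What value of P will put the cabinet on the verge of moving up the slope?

At impending motion up the slope, friction acts down-slope at its limit: f = μ_s N.
P is parallel to the surface, so N = m g cos θ = 2600 N.
Along the incline: P = m g sin θ + μ_s N = 2110 + 0.23×2600 = 2700 N.

P ≈ 2700 N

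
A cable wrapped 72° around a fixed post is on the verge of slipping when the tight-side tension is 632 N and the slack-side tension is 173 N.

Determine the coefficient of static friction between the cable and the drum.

μ ≈ 1.03

T₂/T₁ = e^{μβ} → μ = ln(T₂/T₁)/β.
β = 72° = 1.257 rad.
μ = ln(632/173)/1.257 = ln(3.653)/1.257 = 1.03.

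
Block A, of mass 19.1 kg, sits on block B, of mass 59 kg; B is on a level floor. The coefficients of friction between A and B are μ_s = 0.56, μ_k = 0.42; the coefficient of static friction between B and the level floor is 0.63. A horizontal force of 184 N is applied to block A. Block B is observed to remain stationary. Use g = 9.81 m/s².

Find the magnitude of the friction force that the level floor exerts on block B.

The normal force B exerts on A is simply A's weight, N₁ = 187.4 N.
So the A–B interface can sustain at most μ_s N₁ = 104.9 N of static friction.
Since P = 184 N > 104.9 N, A slides on B; the A–B friction is kinetic: f₁ = μ_k N₁ = 0.42×187.4 = 78.7 N.
By Newton's third law B feels 78.7 N forward from A. With B stationary, the floor's static friction on B balances it: f₂ = 78.7 N (well within μ_s(m_A+m_B)g = 482.7 N).

f ≈ 78.7 N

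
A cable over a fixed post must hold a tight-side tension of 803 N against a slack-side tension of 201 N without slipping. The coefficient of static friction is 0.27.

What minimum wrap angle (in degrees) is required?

T₂/T₁ = e^{μβ} → β = ln(T₂/T₁)/μ.
β = ln(803/201)/0.27 = 1.385/0.27 = 5.13 rad.
In degrees: β = 5.13 × 180/π = 294°.

β_min ≈ 294°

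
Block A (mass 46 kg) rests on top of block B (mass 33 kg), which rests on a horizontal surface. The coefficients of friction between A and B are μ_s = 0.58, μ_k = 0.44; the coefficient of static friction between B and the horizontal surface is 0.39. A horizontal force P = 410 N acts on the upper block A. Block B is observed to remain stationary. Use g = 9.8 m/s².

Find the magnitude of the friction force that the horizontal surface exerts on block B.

f ≈ 198 N

Between the blocks, N₁ = m_A g = 450.8 N.
So the A–B interface can sustain at most μ_s N₁ = 261.5 N of static friction.
Since P = 410 N > 261.5 N, A slides on B; the A–B friction is kinetic: f₁ = μ_k N₁ = 0.44×450.8 = 198 N.
By Newton's third law B feels 198 N forward from A. With B stationary, the floor's static friction on B balances it: f₂ = 198 N (well within μ_s(m_A+m_B)g = 301.9 N).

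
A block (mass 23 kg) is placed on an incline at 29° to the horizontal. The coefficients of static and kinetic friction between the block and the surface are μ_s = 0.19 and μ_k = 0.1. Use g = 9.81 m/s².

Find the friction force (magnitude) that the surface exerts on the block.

Perpendicular to the surface, N = m g cos θ = 23·9.81·cos 29° = 197.3 N.
Along the slope the weight component is m g sin θ = 109.4 N; friction must supply exactly this, acting up-slope.
Static friction can supply at most μ_s N = 37.49 N.
|109.4| exceeds 37.49 N, so the block slips down-slope; friction is kinetic, f = μ_k N = 0.1×197.3 = 19.7 N.

f ≈ 19.7 N (up the incline)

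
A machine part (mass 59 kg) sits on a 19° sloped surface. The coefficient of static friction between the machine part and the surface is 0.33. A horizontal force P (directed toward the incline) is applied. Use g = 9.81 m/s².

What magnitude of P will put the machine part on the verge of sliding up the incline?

At impending motion up the slope, friction acts down-slope at its limit: f = μ_s N.
Perpendicular to the incline: N = m g cos θ + P sin θ.
Along the incline: P cos θ = m g sin θ + μ_s N = m g sin θ + μ_s (m g cos θ + P sin θ).
Solving, P (cos θ − μ_s sin θ) = m g (sin θ + μ_s cos θ), so P = 59×9.81×(sin 19° + 0.33 cos 19°)/(cos 19° − 0.33 sin 19°) = 579×0.6376/0.8381 = 440 N.

P ≈ 440 N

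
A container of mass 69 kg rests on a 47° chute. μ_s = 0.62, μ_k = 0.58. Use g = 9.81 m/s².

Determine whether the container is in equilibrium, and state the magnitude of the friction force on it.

N = m g cos θ = 462 N.
Down-slope weight component: m g sin θ = 495 N.
μ_s N = 286 N.
495 > 286 N, so it slides; kinetic friction f = μ_k N = 0.58×462 = 268 N.

f ≈ 268 N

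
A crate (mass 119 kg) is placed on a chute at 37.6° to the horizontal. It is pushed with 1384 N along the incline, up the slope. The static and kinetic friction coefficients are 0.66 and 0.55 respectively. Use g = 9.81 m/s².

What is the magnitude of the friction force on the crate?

The normal reaction is N = m g cos θ = 924.9 N.
The friction needed for equilibrium is m g sin θ − P = 712.3 − 1384 = -671.7 N, measured positive up-slope.
Static friction can supply at most μ_s N = 610.4 N.
|-671.7| exceeds 610.4 N, so the crate slips up-slope; friction is kinetic, f = μ_k N = 0.55×924.9 = 509 N.

f ≈ 509 N (down the incline)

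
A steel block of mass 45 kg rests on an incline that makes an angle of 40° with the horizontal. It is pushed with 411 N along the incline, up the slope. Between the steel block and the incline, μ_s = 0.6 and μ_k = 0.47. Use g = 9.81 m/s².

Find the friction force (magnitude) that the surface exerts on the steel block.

f ≈ 127 N (down the incline)

Perpendicular to the surface, N = m g cos θ = 45·9.81·cos 40° = 338.2 N.
For equilibrium along the incline the friction force must supply f = m g sin θ − P = 283.8 − 411 = -127.2 N (positive meaning up-slope).
Static friction can supply at most μ_s N = 202.9 N.
Since |-127.2| ≤ 202.9 N, no slip — friction simply equals what equilibrium demands.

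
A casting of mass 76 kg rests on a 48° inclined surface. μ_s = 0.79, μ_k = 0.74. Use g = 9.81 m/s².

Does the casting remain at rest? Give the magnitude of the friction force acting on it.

f ≈ 369 N

N = m g cos θ = 499 N.
Down-slope weight component: m g sin θ = 554 N.
μ_s N = 394 N.
554 > 394 N, so it slides; kinetic friction f = μ_k N = 0.74×499 = 369 N.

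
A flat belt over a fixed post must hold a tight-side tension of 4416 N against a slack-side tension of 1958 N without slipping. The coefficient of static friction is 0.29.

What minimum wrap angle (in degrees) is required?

T₂/T₁ = e^{μβ} → β = ln(T₂/T₁)/μ.
β = ln(4416/1958)/0.29 = 0.8133/0.29 = 2.805 rad.
In degrees: β = 2.805 × 180/π = 161°.

β_min ≈ 161°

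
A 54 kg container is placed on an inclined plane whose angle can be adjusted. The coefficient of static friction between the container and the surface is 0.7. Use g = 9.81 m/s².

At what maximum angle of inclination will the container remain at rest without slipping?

At the slip threshold, m g sin θ = μ_s · m g cos θ, so tan θ = μ_s.
θ_max = arctan(0.7) = 35°.

θ_max ≈ 35°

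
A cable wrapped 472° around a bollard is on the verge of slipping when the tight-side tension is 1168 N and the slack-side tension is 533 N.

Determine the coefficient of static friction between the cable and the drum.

T₂/T₁ = e^{μβ} → μ = ln(T₂/T₁)/β.
β = 472° = 8.238 rad.
μ = ln(1168/533)/8.238 = ln(2.191)/8.238 = 0.0952.

μ ≈ 0.0952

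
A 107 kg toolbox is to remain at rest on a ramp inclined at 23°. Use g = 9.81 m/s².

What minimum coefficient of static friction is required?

At the slip threshold m g sin θ = μ_s m g cos θ, so μ_s,min = tan θ.
μ_s,min = tan 23° = 0.424.

μ_s,min ≈ 0.424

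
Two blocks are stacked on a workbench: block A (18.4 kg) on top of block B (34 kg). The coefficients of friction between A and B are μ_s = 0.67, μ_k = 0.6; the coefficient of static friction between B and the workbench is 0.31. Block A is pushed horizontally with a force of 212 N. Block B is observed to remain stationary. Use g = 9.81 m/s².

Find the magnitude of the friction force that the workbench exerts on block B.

f ≈ 108 N

Between the blocks, N₁ = m_A g = 180.5 N.
Maximum static friction on A from B: μ_s N₁ = 0.67×180.5 = 120.9 N.
P = 212 N exceeds that limit, so A slips over B and the interface friction becomes kinetic: f₁ = μ_k N₁ = 0.6×180.5 = 108 N.
By Newton's third law B feels 108 N forward from A. With B stationary, the floor's static friction on B balances it: f₂ = 108 N (well within μ_s(m_A+m_B)g = 159.4 N).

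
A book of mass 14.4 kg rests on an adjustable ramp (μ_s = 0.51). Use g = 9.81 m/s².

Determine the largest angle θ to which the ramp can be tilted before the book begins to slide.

θ_max ≈ 27°

At the slip threshold, m g sin θ = μ_s · m g cos θ, so tan θ = μ_s.
θ_max = arctan(0.51) = 27°.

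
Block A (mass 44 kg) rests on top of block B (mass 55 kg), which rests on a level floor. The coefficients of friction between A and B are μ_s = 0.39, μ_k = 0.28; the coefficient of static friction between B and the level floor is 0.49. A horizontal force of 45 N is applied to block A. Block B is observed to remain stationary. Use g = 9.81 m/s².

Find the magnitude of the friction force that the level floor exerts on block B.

f ≈ 45 N

Normal force at the A–B interface: N₁ = m_A g = 431.6 N.
So the A–B interface can sustain at most μ_s N₁ = 168.3 N of static friction.
P = 45 N is within that limit, so A and B move together (both at rest); the A–B friction is simply f₁ = P = 45 N.
B experiences an equal 45 N forward from A (third law). B is in equilibrium, so the floor supplies f₂ = 45 N of static friction (limit μ_s(m_A+m_B)g = 475.9 N, not exceeded).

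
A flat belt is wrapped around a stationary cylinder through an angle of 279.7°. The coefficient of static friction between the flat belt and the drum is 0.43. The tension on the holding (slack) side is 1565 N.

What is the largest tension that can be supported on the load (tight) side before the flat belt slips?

T_max ≈ 12800 N

At impending slip the capstan equation gives T₂/T₁ = e^{μβ} with β in radians.
β = 279.7° × π/180 = 4.882 rad.
e^{μβ} = e^{0.43×4.882} = 8.159.
T₂ = T₁ · e^{μβ} = 1565 × 8.159 = 12800 N.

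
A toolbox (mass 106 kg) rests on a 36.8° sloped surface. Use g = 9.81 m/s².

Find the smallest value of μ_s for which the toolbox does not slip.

μ_s,min ≈ 0.748

At the slip threshold m g sin θ = μ_s m g cos θ, so μ_s,min = tan θ.
μ_s,min = tan 36.8° = 0.748.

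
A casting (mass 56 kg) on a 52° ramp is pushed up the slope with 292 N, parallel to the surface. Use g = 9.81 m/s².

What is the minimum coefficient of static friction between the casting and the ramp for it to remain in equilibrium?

N = m g cos θ = 338.2 N.
Friction must make up the shortfall along the incline: f = m g sin θ − P = 432.9 − 292 = 140.9 N.
At the threshold f = μ_s N, so μ_s,min = 140.9/338.2 = 0.417.

μ_s,min ≈ 0.417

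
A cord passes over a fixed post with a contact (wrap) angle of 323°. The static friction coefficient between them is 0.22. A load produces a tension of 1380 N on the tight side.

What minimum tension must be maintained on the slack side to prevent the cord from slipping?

T_min ≈ 399 N

Capstan equation at impending slip: T_tight/T_slack = e^{μβ}.
β = 323° = 5.637 rad; e^{μβ} = e^{0.22×5.637} = 3.456.
T_slack = T_tight / e^{μβ} = 1380 / 3.456 = 399 N.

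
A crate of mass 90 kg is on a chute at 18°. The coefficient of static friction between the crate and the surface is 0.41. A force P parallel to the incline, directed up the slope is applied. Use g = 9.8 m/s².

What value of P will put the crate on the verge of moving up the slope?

At impending motion up the slope, friction acts down-slope at its limit: f = μ_s N.
P is parallel to the surface, so N = m g cos θ = 839 N.
Along the incline: P = m g sin θ + μ_s N = 273 + 0.41×839 = 616 N.

P ≈ 616 N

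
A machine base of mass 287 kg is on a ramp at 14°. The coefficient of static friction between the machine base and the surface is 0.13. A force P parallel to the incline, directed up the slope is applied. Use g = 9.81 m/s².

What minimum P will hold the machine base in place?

The machine base tends to slide down (tan θ > μ_s), so at the point of impending slip friction acts up-slope at its limit: f = μ_s N.
P is parallel to the surface, so N = m g cos θ = 2730 N.
Along the incline: P + μ_s N = m g sin θ, so P = 681 − 0.13×2730 = 326 N.

P_min ≈ 326 N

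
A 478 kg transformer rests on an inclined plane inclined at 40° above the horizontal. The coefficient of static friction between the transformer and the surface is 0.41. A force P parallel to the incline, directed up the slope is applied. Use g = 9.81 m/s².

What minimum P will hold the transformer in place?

P_min ≈ 1540 N

The transformer tends to slide down (tan θ > μ_s), so at the point of impending slip friction acts up-slope at its limit: f = μ_s N.
P is parallel to the surface, so N = m g cos θ = 3590 N.
Along the incline: P + μ_s N = m g sin θ, so P = 3010 − 0.41×3590 = 1540 N.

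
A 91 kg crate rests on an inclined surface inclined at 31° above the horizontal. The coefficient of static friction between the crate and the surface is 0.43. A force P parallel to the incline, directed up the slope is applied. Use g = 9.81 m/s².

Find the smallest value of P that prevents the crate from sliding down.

The crate tends to slide down (tan θ > μ_s), so at the point of impending slip friction acts up-slope at its limit: f = μ_s N.
P is parallel to the surface, so N = m g cos θ = 765 N.
Along the incline: P + μ_s N = m g sin θ, so P = 460 − 0.43×765 = 131 N.

P_min ≈ 131 N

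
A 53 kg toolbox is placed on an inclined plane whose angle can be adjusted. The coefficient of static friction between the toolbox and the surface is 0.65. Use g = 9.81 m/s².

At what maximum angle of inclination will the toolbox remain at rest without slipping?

At the slip threshold, m g sin θ = μ_s · m g cos θ, so tan θ = μ_s.
θ_max = arctan(0.65) = 33°.

θ_max ≈ 33°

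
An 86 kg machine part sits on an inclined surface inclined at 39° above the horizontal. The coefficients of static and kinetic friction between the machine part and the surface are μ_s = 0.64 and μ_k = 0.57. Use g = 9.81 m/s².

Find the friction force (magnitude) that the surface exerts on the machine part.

f ≈ 374 N (up the incline)

Perpendicular to the surface, N = m g cos θ = 86·9.81·cos 39° = 655.6 N.
For equilibrium along the incline, friction must balance the weight component: f = m g sin θ = 530.9 N up the slope.
Static friction can supply at most μ_s N = 419.6 N.
|530.9| exceeds 419.6 N, so the machine part slips down-slope; friction is kinetic, f = μ_k N = 0.57×655.6 = 374 N.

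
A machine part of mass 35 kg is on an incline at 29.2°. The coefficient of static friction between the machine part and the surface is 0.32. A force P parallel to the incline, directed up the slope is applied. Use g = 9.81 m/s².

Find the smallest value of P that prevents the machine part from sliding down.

P_min ≈ 71.6 N

The machine part tends to slide down (tan θ > μ_s), so at the point of impending slip friction acts up-slope at its limit: f = μ_s N.
P is parallel to the surface, so N = m g cos θ = 300 N.
Along the incline: P + μ_s N = m g sin θ, so P = 168 − 0.32×300 = 71.6 N.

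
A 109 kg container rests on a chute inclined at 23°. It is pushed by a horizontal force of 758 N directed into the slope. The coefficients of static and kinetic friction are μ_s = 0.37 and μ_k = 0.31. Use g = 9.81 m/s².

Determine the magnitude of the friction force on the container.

The horizontal push has a component P sin θ into the surface, so N = m g cos θ + P sin θ = 984.3 + 296.2 = 1280 N.
Along the incline, the net driving force (taking up-slope positive) is P cos θ − m g sin θ = 697.7 − 417.8 = 279.9 N, so equilibrium requires friction f = -279.9 N (down-slope).
The limit of static friction is μ_s N = 473.8 N.
|f_req| = 279.9 ≤ 473.8 N → the container is in equilibrium; friction equals the required value.

f ≈ 280 N (down the incline)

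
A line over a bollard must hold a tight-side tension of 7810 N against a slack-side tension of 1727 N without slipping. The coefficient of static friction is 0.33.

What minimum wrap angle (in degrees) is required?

T₂/T₁ = e^{μβ} → β = ln(T₂/T₁)/μ.
β = ln(7810/1727)/0.33 = 1.509/0.33 = 4.573 rad.
In degrees: β = 4.573 × 180/π = 262°.

β_min ≈ 262°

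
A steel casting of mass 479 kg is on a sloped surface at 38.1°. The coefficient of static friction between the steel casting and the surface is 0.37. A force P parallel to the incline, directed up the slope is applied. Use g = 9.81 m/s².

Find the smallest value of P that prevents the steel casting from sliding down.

P_min ≈ 1530 N

The steel casting tends to slide down (tan θ > μ_s), so at the point of impending slip friction acts up-slope at its limit: f = μ_s N.
P is parallel to the surface, so N = m g cos θ = 3700 N.
Along the incline: P + μ_s N = m g sin θ, so P = 2900 − 0.37×3700 = 1530 N.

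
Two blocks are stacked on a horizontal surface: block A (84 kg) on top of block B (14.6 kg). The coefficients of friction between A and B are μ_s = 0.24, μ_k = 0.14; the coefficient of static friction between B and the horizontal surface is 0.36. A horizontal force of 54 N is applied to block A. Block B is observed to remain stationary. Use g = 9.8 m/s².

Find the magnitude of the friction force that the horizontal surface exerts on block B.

f ≈ 54 N

Between the blocks, N₁ = m_A g = 823.2 N.
Maximum static friction on A from B: μ_s N₁ = 0.24×823.2 = 197.6 N.
P = 54 N is within that limit, so A and B move together (both at rest); the A–B friction is simply f₁ = P = 54 N.
By Newton's third law B feels 54 N forward from A. With B stationary, the floor's static friction on B balances it: f₂ = 54 N (well within μ_s(m_A+m_B)g = 347.9 N).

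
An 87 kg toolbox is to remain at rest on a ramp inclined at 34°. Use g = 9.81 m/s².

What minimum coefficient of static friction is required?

At the slip threshold m g sin θ = μ_s m g cos θ, so μ_s,min = tan θ.
μ_s,min = tan 34° = 0.675.

μ_s,min ≈ 0.675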